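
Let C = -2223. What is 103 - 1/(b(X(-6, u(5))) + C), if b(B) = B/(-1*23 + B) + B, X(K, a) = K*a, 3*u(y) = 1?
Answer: 5729194/55623 ≈ 103.00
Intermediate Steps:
u(y) = 1/3 (u(y) = (1/3)*1 = 1/3)
b(B) = B + B/(-23 + B) (b(B) = B/(-23 + B) + B = B + B/(-23 + B))
103 - 1/(b(X(-6, u(5))) + C) = 103 - 1/((-6*1/3)*(-22 - 6*1/3)/(-23 - 6*1/3) - 2223) = 103 - 1/(-2*(-22 - 2)/(-23 - 2) - 2223) = 103 - 1/(-2*(-24)/(-25) - 2223) = 103 - 1/(-2*(-1/25)*(-24) - 2223) = 103 - 1/(-48/25 - 2223) = 103 - 1/(-55623/25) = 103 - 1*(-25/55623) = 103 + 25/55623 = 5729194/55623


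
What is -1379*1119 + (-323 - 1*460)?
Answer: -1543884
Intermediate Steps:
-1379*1119 + (-323 - 1*460) = -1543101 + (-323 - 460) = -1543101 - 783 = -1543884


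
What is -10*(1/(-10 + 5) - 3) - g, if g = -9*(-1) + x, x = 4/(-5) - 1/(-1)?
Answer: 114/5 ≈ 22.800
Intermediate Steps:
x = 1/5 (x = 4*(-1/5) - 1*(-1) = -4/5 + 1 = 1/5 ≈ 0.20000)
g = 46/5 (g = -9*(-1) + 1/5 = 9 + 1/5 = 46/5 ≈ 9.2000)
-10*(1/(-10 + 5) - 3) - g = -10*(1/(-10 + 5) - 3) - 1*46/5 = -10*(1/(-5) - 3) - 46/5 = -10*(-1/5 - 3) - 46/5 = -10*(-16/5) - 46/5 = 32 - 46/5 = 114/5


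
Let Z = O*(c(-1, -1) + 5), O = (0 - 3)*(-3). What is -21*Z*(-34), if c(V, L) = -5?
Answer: 0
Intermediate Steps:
O = 9 (O = -3*(-3) = 9)
Z = 0 (Z = 9*(-5 + 5) = 9*0 = 0)
-21*Z*(-34) = -21*0*(-34) = 0*(-34) = 0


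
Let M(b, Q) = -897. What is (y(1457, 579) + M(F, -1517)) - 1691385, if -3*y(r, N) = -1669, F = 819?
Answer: -5075177/3 ≈ -1.6917e+6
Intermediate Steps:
y(r, N) = 1669/3 (y(r, N) = -⅓*(-1669) = 1669/3)
(y(1457, 579) + M(F, -1517)) - 1691385 = (1669/3 - 897) - 1691385 = -1022/3 - 1691385 = -5075177/3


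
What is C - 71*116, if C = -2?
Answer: -8238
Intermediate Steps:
C - 71*116 = -2 - 71*116 = -2 - 8236 = -8238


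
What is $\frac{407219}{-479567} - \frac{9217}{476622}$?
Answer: $- \frac{198509703257}{228572182674} \approx -0.86848$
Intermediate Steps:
$\frac{407219}{-479567} - \frac{9217}{476622} = 407219 \left(- \frac{1}{479567}\right) - \frac{9217}{476622} = - \frac{407219}{479567} - \frac{9217}{476622} = - \frac{198509703257}{228572182674}$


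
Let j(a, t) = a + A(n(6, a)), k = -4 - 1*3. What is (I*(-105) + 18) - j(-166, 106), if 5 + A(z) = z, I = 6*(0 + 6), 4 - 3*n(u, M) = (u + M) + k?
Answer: -3648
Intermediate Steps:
k = -7 (k = -4 - 3 = -7)
n(u, M) = 11/3 - M/3 - u/3 (n(u, M) = 4/3 - ((u + M) - 7)/3 = 4/3 - ((M + u) - 7)/3 = 4/3 - (-7 + M + u)/3 = 4/3 + (7/3 - M/3 - u/3) = 11/3 - M/3 - u/3)
I = 36 (I = 6*6 = 36)
A(z) = -5 + z
j(a, t) = -10/3 + 2*a/3 (j(a, t) = a + (-5 + (11/3 - a/3 - ⅓*6)) = a + (-5 + (11/3 - a/3 - 2)) = a + (-5 + (5/3 - a/3)) = a + (-10/3 - a/3) = -10/3 + 2*a/3)
(I*(-105) + 18) - j(-166, 106) = (36*(-105) + 18) - (-10/3 + (⅔)*(-166)) = (-3780 + 18) - (-10/3 - 332/3) = -3762 - 1*(-114) = -3762 + 114 = -3648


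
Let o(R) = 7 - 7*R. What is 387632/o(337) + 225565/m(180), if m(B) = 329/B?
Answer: 121642433/987 ≈ 1.2324e+5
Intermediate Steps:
387632/o(337) + 225565/m(180) = 387632/(7 - 7*337) + 225565/((329/180)) = 387632/(7 - 2359) + 225565/((329*(1/180))) = 387632/(-2352) + 225565/(329/180) = 387632*(-1/2352) + 225565*(180/329) = -3461/21 + 40601700/329 = 121642433/987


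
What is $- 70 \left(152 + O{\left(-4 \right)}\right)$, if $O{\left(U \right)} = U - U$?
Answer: $-10640$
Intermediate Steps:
$O{\left(U \right)} = 0$
$- 70 \left(152 + O{\left(-4 \right)}\right) = - 70 \left(152 + 0\right) = \left(-70\right) 152 = -10640$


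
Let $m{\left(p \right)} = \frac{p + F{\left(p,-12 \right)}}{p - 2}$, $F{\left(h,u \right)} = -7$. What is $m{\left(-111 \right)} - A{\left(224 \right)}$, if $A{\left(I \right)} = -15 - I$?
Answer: $\frac{27125}{113} \approx 240.04$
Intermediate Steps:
$m{\left(p \right)} = \frac{-7 + p}{-2 + p}$ ($m{\left(p \right)} = \frac{p - 7}{p - 2} = \frac{-7 + p}{-2 + p}$)
$m{\left(-111 \right)} - A{\left(224 \right)} = \frac{-7 - 111}{-2 - 111} - \left(-15 - 224\right) = \frac{1}{-113} \left(-118\right) - \left(-15 - 224\right) = \left(- \frac{1}{113}\right) \left(-118\right) - -239 = \frac{118}{113} + 239 = \frac{27125}{113}$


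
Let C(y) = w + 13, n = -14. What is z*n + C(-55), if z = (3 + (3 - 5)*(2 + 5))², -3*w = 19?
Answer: -5062/3 ≈ -1687.3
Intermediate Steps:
w = -19/3 (w = -⅓*19 = -19/3 ≈ -6.3333)
z = 121 (z = (3 - 2*7)² = (3 - 14)² = (-11)² = 121)
C(y) = 20/3 (C(y) = -19/3 + 13 = 20/3)
z*n + C(-55) = 121*(-14) + 20/3 = -1694 + 20/3 = -5062/3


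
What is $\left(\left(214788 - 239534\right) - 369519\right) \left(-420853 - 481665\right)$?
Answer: $355831259270$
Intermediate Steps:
$\left(\left(214788 - 239534\right) - 369519\right) \left(-420853 - 481665\right) = \left(\left(214788 - 239534\right) - 369519\right) \left(-902518\right) = \left(-24746 - 369519\right) \left(-902518\right) = \left(-394265\right) \left(-902518\right) = 355831259270$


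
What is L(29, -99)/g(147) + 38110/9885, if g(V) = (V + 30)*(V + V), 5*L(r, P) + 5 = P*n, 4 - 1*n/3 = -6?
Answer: 18831301/4899006 ≈ 3.8439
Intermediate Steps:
n = 30 (n = 12 - 3*(-6) = 12 + 18 = 30)
L(r, P) = -1 + 6*P (L(r, P) = -1 + (P*30)/5 = -1 + (30*P)/5 = -1 + 6*P)
g(V) = 2*V*(30 + V) (g(V) = (30 + V)*(2*V) = 2*V*(30 + V))
L(29, -99)/g(147) + 38110/9885 = (-1 + 6*(-99))/((2*147*(30 + 147))) + 38110/9885 = (-1 - 594)/((2*147*177)) + 38110*(1/9885) = -595/52038 + 7622/1977 = -595*1/52038 + 7622/1977 = -85/7434 + 7622/1977 = 18831301/4899006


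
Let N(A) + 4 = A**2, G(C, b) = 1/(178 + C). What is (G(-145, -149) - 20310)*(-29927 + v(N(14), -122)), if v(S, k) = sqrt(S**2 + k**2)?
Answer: 20057943283/33 - 1340458*sqrt(12937)/33 ≈ 6.0320e+8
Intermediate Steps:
N(A) = -4 + A**2
(G(-145, -149) - 20310)*(-29927 + v(N(14), -122)) = (1/(178 - 145) - 20310)*(-29927 + sqrt((-4 + 14**2)**2 + (-122)**2)) = (1/33 - 20310)*(-29927 + sqrt((-4 + 196)**2 + 14884)) = (1/33 - 20310)*(-29927 + sqrt(192**2 + 14884)) = -670229*(-29927 + sqrt(36864 + 14884))/33 = -670229*(-29927 + sqrt(51748))/33 = -670229*(-29927 + 2*sqrt(12937))/33 = 20057943283/33 - 1340458*sqrt(12937)/33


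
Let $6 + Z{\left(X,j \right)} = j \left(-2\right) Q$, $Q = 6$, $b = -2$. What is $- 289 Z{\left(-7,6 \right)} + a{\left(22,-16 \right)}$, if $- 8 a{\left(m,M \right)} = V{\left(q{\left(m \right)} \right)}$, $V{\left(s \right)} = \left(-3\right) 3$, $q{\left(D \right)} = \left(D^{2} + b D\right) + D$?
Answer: $\frac{180345}{8} \approx 22543.0$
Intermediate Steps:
$q{\left(D \right)} = D^{2} - D$ ($q{\left(D \right)} = \left(D^{2} - 2 D\right) + D = D^{2} - D$)
$Z{\left(X,j \right)} = -6 - 12 j$ ($Z{\left(X,j \right)} = -6 + j \left(-2\right) 6 = -6 + - 2 j 6 = -6 - 12 j$)
$V{\left(s \right)} = -9$
$a{\left(m,M \right)} = \frac{9}{8}$ ($a{\left(m,M \right)} = \left(- \frac{1}{8}\right) \left(-9\right) = \frac{9}{8}$)
$- 289 Z{\left(-7,6 \right)} + a{\left(22,-16 \right)} = - 289 \left(-6 - 72\right) + \frac{9}{8} = \left(-289\right) \left(-78\right) + \frac{9}{8} = 22542 + \frac{9}{8} = \frac{180345}{8}$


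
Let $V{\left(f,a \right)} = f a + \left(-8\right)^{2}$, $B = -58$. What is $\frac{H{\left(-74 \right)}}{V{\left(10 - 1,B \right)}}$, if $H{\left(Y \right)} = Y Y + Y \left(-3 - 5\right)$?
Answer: $- \frac{3034}{229} \approx -13.249$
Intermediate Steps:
$V{\left(f,a \right)} = 64 + a f$ ($V{\left(f,a \right)} = a f + 64 = 64 + a f$)
$H{\left(Y \right)} = Y^{2} - 8 Y$ ($H{\left(Y \right)} = Y^{2} + Y \left(-8\right) = Y^{2} - 8 Y$)
$\frac{H{\left(-74 \right)}}{V{\left(10 - 1,B \right)}} = \frac{\left(-74\right) \left(-8 - 74\right)}{64 - 58 \left(10 - 1\right)} = \frac{\left(-74\right) \left(-82\right)}{64 - 58 \left(10 - 1\right)} = \frac{6068}{64 - 522} = \frac{6068}{-458} = 6068 \left(- \frac{1}{458}\right) = - \frac{3034}{229}$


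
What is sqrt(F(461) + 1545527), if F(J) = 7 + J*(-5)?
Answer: sqrt(1543229) ≈ 1242.3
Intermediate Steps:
F(J) = 7 - 5*J
sqrt(F(461) + 1545527) = sqrt((7 - 5*461) + 1545527) = sqrt((7 - 2305) + 1545527) = sqrt(-2298 + 1545527) = sqrt(1543229)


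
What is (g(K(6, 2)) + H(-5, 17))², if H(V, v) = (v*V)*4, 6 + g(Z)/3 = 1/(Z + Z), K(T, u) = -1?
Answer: 516961/4 ≈ 1.2924e+5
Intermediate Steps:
g(Z) = -18 + 3/(2*Z) (g(Z) = -18 + 3/(Z + Z) = -18 + 3/((2*Z)) = -18 + 3*(1/(2*Z)) = -18 + 3/(2*Z))
H(V, v) = 4*V*v (H(V, v) = (V*v)*4 = 4*V*v)
(g(K(6, 2)) + H(-5, 17))² = ((-18 + (3/2)/(-1)) + 4*(-5)*17)² = ((-18 + (3/2)*(-1)) - 340)² = ((-18 - 3/2) - 340)² = (-39/2 - 340)² = (-719/2)² = 516961/4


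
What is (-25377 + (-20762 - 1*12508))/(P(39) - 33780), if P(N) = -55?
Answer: 58647/33835 ≈ 1.7333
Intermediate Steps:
(-25377 + (-20762 - 1*12508))/(P(39) - 33780) = (-25377 + (-20762 - 1*12508))/(-55 - 33780) = (-25377 + (-20762 - 12508))/(-33835) = (-25377 - 33270)*(-1/33835) = -58647*(-1/33835) = 58647/33835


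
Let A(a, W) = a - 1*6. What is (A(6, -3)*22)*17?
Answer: 0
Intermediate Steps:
A(a, W) = -6 + a (A(a, W) = a - 6 = -6 + a)
(A(6, -3)*22)*17 = ((-6 + 6)*22)*17 = (0*22)*17 = 0*17 = 0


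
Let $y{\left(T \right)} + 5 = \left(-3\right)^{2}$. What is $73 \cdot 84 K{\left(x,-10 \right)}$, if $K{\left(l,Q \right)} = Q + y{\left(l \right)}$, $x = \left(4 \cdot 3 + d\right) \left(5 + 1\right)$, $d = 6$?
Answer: $-36792$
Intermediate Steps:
$y{\left(T \right)} = 4$ ($y{\left(T \right)} = -5 + \left(-3\right)^{2} = -5 + 9 = 4$)
$x = 108$ ($x = \left(4 \cdot 3 + 6\right) \left(5 + 1\right) = \left(12 + 6\right) 6 = 18 \cdot 6 = 108$)
$K{\left(l,Q \right)} = 4 + Q$ ($K{\left(l,Q \right)} = Q + 4 = 4 + Q$)
$73 \cdot 84 K{\left(x,-10 \right)} = 73 \cdot 84 \left(4 - 10\right) = 6132 \left(-6\right) = -36792$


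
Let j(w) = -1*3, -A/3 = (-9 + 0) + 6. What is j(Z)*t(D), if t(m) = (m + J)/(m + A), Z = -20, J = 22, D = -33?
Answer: -11/8 ≈ -1.3750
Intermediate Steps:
A = 9 (A = -3*((-9 + 0) + 6) = -3*(-9 + 6) = -3*(-3) = 9)
t(m) = (22 + m)/(9 + m) (t(m) = (m + 22)/(m + 9) = (22 + m)/(9 + m))
j(w) = -3
j(Z)*t(D) = -3*(22 - 33)/(9 - 33) = -3*(-11)/(-24) = -(-1)*(-11)/8 = -3*11/24 = -11/8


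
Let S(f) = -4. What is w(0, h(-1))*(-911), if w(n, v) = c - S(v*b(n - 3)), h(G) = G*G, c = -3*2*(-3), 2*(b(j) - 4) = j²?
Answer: -20042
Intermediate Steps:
b(j) = 4 + j²/2
c = 18 (c = -6*(-3) = 18)
h(G) = G²
w(n, v) = 22 (w(n, v) = 18 - 1*(-4) = 18 + 4 = 22)
w(0, h(-1))*(-911) = 22*(-911) = -20042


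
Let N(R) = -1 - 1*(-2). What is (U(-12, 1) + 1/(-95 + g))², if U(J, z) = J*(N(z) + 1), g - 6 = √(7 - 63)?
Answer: (205152*√14 + 4534513*I)/(356*√14 + 7865*I) ≈ 576.54 + 0.04505*I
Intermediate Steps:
N(R) = 1 (N(R) = -1 + 2 = 1)
g = 6 + 2*I*√14 (g = 6 + √(7 - 63) = 6 + √(-56) = 6 + 2*I*√14 ≈ 6.0 + 7.4833*I)
U(J, z) = 2*J (U(J, z) = J*(1 + 1) = J*2 = 2*J)
(U(-12, 1) + 1/(-95 + g))² = (2*(-12) + 1/(-95 + (6 + 2*I*√14)))² = (-24 + 1/(-89 + 2*I*√14))²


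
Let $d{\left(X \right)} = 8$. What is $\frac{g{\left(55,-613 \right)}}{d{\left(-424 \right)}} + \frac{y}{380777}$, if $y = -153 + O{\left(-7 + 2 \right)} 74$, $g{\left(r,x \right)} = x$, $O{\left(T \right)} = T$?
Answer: $- \frac{233420485}{3046216} \approx -76.626$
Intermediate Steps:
$y = -523$ ($y = -153 + \left(-7 + 2\right) 74 = -153 - 370 = -523$)
$\frac{g{\left(55,-613 \right)}}{d{\left(-424 \right)}} + \frac{y}{380777} = - \frac{613}{8} - \frac{523}{380777} = - \frac{233420485}{3046216}$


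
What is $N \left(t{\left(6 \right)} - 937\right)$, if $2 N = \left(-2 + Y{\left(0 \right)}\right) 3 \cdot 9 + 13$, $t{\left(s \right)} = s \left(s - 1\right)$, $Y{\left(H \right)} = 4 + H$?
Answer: $- \frac{60769}{2} \approx -30385.0$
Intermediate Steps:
$t{\left(s \right)} = s \left(-1 + s\right)$
$N = \frac{67}{2}$ ($N = \frac{\left(-2 + \left(4 + 0\right)\right) 3 \cdot 9 + 13}{2} = \frac{\left(-2 + 4\right) 3 \cdot 9 + 13}{2} = \frac{2 \cdot 3 \cdot 9 + 13}{2} = \frac{6 \cdot 9 + 13}{2} = \frac{54 + 13}{2} = \frac{1}{2} \cdot 67 = \frac{67}{2} \approx 33.5$)
$N \left(t{\left(6 \right)} - 937\right) = \frac{67 \left(6 \left(-1 + 6\right) - 937\right)}{2} = \frac{67 \left(6 \cdot 5 - 937\right)}{2} = \frac{67 \left(30 - 937\right)}{2} = \frac{67}{2} \left(-907\right) = - \frac{60769}{2}$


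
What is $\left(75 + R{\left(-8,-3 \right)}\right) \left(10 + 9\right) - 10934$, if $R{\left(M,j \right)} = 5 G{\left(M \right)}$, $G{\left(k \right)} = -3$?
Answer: $-9794$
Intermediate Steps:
$R{\left(M,j \right)} = -15$ ($R{\left(M,j \right)} = 5 \left(-3\right) = -15$)
$\left(75 + R{\left(-8,-3 \right)}\right) \left(10 + 9\right) - 10934 = \left(75 - 15\right) \left(10 + 9\right) - 10934 = 60 \cdot 19 - 10934 = 1140 - 10934 = -9794$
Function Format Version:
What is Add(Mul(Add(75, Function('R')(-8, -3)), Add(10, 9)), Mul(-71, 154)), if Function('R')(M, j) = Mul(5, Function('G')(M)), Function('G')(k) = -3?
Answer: -9794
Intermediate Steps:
Function('R')(M, j) = -15 (Function('R')(M, j) = Mul(5, -3) = -15)
Add(Mul(Add(75, Function('R')(-8, -3)), Add(10, 9)), Mul(-71, 154)) = Add(Mul(Add(75, -15), Add(10, 9)), Mul(-71, 154)) = Add(Mul(60, 19), -10934) = Add(1140, -10934) = -9794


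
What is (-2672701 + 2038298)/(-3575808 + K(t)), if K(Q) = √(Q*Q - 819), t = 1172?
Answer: 2268503322624/12786401480099 + 634403*√1372765/12786401480099 ≈ 0.17747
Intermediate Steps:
K(Q) = √(-819 + Q²) (K(Q) = √(Q² - 819) = √(-819 + Q²))
(-2672701 + 2038298)/(-3575808 + K(t)) = (-2672701 + 2038298)/(-3575808 + √(-819 + 1172²)) = -634403/(-3575808 + √(-819 + 1373584)) = -634403/(-3575808 + √1372765)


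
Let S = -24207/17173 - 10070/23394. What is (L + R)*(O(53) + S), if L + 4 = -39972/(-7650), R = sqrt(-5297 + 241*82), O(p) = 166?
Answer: 51507314120944/256112540775 + 32975233112*sqrt(14465)/200872581 ≈ 19945.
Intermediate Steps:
R = sqrt(14465) (R = sqrt(-5297 + 19762) = sqrt(14465) ≈ 120.27)
L = 1562/1275 (L = -4 - 39972/(-7650) = -4 - 39972*(-1/7650) = -4 + 6662/1275 = 1562/1275 ≈ 1.2251)
S = -369615334/200872581 (S = -24207*1/17173 - 10070*1/23394 = -24207/17173 - 5035/11697 = -369615334/200872581 ≈ -1.8400)
(L + R)*(O(53) + S) = (1562/1275 + sqrt(14465))*(166 - 369615334/200872581) = (1562/1275 + sqrt(14465))*(32975233112/200872581) = 51507314120944/256112540775 + 32975233112*sqrt(14465)/200872581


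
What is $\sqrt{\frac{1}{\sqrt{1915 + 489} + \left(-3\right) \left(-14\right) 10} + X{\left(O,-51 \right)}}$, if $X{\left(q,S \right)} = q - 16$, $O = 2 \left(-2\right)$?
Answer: $\frac{\sqrt{-16798 - 80 \sqrt{601}}}{2 \sqrt{210 + \sqrt{601}}} \approx 4.4719 i$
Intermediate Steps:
$O = -4$
$X{\left(q,S \right)} = -16 + q$ ($X{\left(q,S \right)} = q - 16 = -16 + q$)
$\sqrt{\frac{1}{\sqrt{1915 + 489} + \left(-3\right) \left(-14\right) 10} + X{\left(O,-51 \right)}} = \sqrt{\frac{1}{\sqrt{1915 + 489} + \left(-3\right) \left(-14\right) 10} - 20} = \sqrt{\frac{1}{\sqrt{2404} + 42 \cdot 10} - 20} = \sqrt{\frac{1}{2 \sqrt{601} + 420} - 20} = \sqrt{\frac{1}{420 + 2 \sqrt{601}} - 20} = \sqrt{-20 + \frac{1}{420 + 2 \sqrt{601}}}$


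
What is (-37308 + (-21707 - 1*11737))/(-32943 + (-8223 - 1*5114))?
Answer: 8844/5785 ≈ 1.5288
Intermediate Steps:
(-37308 + (-21707 - 1*11737))/(-32943 + (-8223 - 1*5114)) = (-37308 + (-21707 - 11737))/(-32943 + (-8223 - 5114)) = (-37308 - 33444)/(-32943 - 13337) = -70752/(-46280) = -70752*(-1/46280) = 8844/5785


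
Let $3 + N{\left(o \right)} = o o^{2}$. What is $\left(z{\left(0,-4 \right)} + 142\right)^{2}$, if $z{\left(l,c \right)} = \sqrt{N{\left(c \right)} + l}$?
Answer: $\left(142 + i \sqrt{67}\right)^{2} \approx 20097.0 + 2324.6 i$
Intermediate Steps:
$N{\left(o \right)} = -3 + o^{3}$ ($N{\left(o \right)} = -3 + o o^{2} = -3 + o^{3}$)
$z{\left(l,c \right)} = \sqrt{-3 + l + c^{3}}$ ($z{\left(l,c \right)} = \sqrt{\left(-3 + c^{3}\right) + l} = \sqrt{-3 + l + c^{3}}$)
$\left(z{\left(0,-4 \right)} + 142\right)^{2} = \left(\sqrt{-3 + 0 + \left(-4\right)^{3}} + 142\right)^{2} = \left(\sqrt{-3 + 0 - 64} + 142\right)^{2} = \left(\sqrt{-67} + 142\right)^{2} = \left(i \sqrt{67} + 142\right)^{2} = \left(142 + i \sqrt{67}\right)^{2}$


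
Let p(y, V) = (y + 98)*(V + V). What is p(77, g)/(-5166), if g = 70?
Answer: -1750/369 ≈ -4.7425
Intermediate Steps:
p(y, V) = 2*V*(98 + y) (p(y, V) = (98 + y)*(2*V) = 2*V*(98 + y))
p(77, g)/(-5166) = (2*70*(98 + 77))/(-5166) = (2*70*175)*(-1/5166) = 24500*(-1/5166) = -1750/369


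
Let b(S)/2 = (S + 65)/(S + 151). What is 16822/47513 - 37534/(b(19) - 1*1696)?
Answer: 77004323271/3422741494 ≈ 22.498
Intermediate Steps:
b(S) = 2*(65 + S)/(151 + S) (b(S) = 2*((S + 65)/(S + 151)) = 2*((65 + S)/(151 + S)) = 2*(65 + S)/(151 + S))
16822/47513 - 37534/(b(19) - 1*1696) = 16822/47513 - 37534/(2*(65 + 19)/(151 + 19) - 1*1696) = 16822*(1/47513) - 37534/(2*84/170 - 1696) = 16822/47513 - 37534/(2*(1/170)*84 - 1696) = 16822/47513 - 37534/(84/85 - 1696) = 16822/47513 - 37534/(-144076/85) = 16822/47513 - 37534*(-85/144076) = 16822/47513 + 1595195/72038 = 77004323271/3422741494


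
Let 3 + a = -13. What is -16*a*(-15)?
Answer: -3840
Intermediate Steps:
a = -16 (a = -3 - 13 = -16)
-16*a*(-15) = -16*(-16)*(-15) = 256*(-15) = -3840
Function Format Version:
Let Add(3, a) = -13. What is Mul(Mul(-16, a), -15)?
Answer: -3840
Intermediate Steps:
a = -16 (a = Add(-3, -13) = -16)
Mul(Mul(-16, a), -15) = Mul(Mul(-16, -16), -15) = Mul(256, -15) = -3840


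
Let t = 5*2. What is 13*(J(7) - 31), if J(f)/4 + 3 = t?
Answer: -39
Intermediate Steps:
t = 10
J(f) = 28 (J(f) = -12 + 4*10 = -12 + 40 = 28)
13*(J(7) - 31) = 13*(28 - 31) = 13*(-3) = -39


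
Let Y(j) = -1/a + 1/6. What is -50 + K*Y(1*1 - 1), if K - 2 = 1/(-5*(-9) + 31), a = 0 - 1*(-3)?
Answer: -7651/152 ≈ -50.336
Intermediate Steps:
a = 3 (a = 0 + 3 = 3)
K = 153/76 (K = 2 + 1/(-5*(-9) + 31) = 2 + 1/(45 + 31) = 2 + 1/76 = 153/76 ≈ 2.0132)
Y(j) = -⅙ (Y(j) = -1/3 + 1/6 = -1*⅓ + 1*(⅙) = -⅓ + ⅙ = -⅙)
-50 + K*Y(1*1 - 1) = -50 + (153/76)*(-⅙) = -50 - 51/152 = -7651/152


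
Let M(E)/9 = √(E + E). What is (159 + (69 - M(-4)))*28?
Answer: 6384 - 504*I*√2 ≈ 6384.0 - 712.76*I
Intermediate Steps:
M(E) = 9*√2*√E (M(E) = 9*√(E + E) = 9*√(2*E) = 9*(√2*√E) = 9*√2*√E)
(159 + (69 - M(-4)))*28 = (159 + (69 - 9*√2*√(-4)))*28 = (159 + (69 - 9*√2*2*I))*28 = (159 + (69 - 18*I*√2))*28 = (228 - 18*I*√2)*28 = 6384 - 504*I*√2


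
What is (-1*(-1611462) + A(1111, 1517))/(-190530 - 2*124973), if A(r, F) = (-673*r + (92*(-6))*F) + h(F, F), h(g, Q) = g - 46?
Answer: -13923/220238 ≈ -0.063218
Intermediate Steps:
h(g, Q) = -46 + g
A(r, F) = -46 - 673*r - 551*F (A(r, F) = (-673*r + (92*(-6))*F) + (-46 + F) = (-673*r - 552*F) + (-46 + F) = -46 - 673*r - 551*F)
(-1*(-1611462) + A(1111, 1517))/(-190530 - 2*124973) = (-1*(-1611462) + (-46 - 673*1111 - 551*1517))/(-190530 - 2*124973) = (1611462 + (-46 - 747703 - 835867))/(-190530 - 249946) = (1611462 - 1583616)/(-440476) = 27846*(-1/440476) = -13923/220238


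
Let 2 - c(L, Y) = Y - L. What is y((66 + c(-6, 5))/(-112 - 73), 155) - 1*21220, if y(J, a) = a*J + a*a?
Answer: 102018/37 ≈ 2757.2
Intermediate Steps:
c(L, Y) = 2 + L - Y (c(L, Y) = 2 - (Y - L) = 2 + (L - Y) = 2 + L - Y)
y(J, a) = a² + J*a (y(J, a) = J*a + a² = a² + J*a)
y((66 + c(-6, 5))/(-112 - 73), 155) - 1*21220 = 155*((66 + (2 - 6 - 1*5))/(-112 - 73) + 155) - 1*21220 = 155*((66 + (2 - 6 - 5))/(-185) + 155) - 21220 = 155*((66 - 9)*(-1/185) + 155) - 21220 = 155*(57*(-1/185) + 155) - 21220 = 155*(-57/185 + 155) - 21220 = 155*(28618/185) - 21220 = 887158/37 - 21220 = 102018/37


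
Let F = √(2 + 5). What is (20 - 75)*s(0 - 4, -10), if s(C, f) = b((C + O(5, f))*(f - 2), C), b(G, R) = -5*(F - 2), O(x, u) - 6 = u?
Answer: -550 + 275*√7 ≈ 177.58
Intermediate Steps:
O(x, u) = 6 + u
F = √7 ≈ 2.6458
b(G, R) = 10 - 5*√7 (b(G, R) = -5*(√7 - 2) = -5*(-2 + √7) = 10 - 5*√7)
s(C, f) = 10 - 5*√7
(20 - 75)*s(0 - 4, -10) = (20 - 75)*(10 - 5*√7) = -55*(10 - 5*√7) = -550 + 275*√7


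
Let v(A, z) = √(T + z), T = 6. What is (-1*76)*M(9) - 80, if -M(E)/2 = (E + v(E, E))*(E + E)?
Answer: 24544 + 2736*√15 ≈ 35141.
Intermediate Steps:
v(A, z) = √(6 + z)
M(E) = -4*E*(E + √(6 + E)) (M(E) = -2*(E + √(6 + E))*(E + E) = -2*(E + √(6 + E))*2*E = -4*E*(E + √(6 + E)))
(-1*76)*M(9) - 80 = (-1*76)*(-4*9*(9 + √(6 + 9))) - 80 = -(-304)*9*(9 + √15) - 80 = -76*(-324 - 36*√15) - 80 = (24624 + 2736*√15) - 80 = 24544 + 2736*√15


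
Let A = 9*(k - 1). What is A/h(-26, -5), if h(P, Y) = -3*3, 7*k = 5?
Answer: 2/7 ≈ 0.28571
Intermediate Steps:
k = 5/7 (k = (1/7)*5 = 5/7 ≈ 0.71429)
h(P, Y) = -9
A = -18/7 (A = 9*(5/7 - 1) = 9*(-2/7) = -18/7 ≈ -2.5714)
A/h(-26, -5) = -18/7/(-9) = -18/7*(-1/9) = 2/7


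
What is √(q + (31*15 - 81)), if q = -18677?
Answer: I*√18293 ≈ 135.25*I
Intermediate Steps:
√(q + (31*15 - 81)) = √(-18677 + (31*15 - 81)) = √(-18677 + (465 - 81)) = √(-18677 + 384) = √(-18293) = I*√18293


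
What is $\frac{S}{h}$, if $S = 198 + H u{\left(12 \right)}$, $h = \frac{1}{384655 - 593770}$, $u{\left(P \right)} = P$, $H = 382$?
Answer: $-999987930$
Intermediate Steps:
$h = - \frac{1}{209115}$ ($h = \frac{1}{-209115} = - \frac{1}{209115} \approx -4.7821 \cdot 10^{-6}$)
$S = 4782$ ($S = 198 + 382 \cdot 12 = 198 + 4584 = 4782$)
$\frac{S}{h} = \frac{4782}{- \frac{1}{209115}} = 4782 \left(-209115\right) = -999987930$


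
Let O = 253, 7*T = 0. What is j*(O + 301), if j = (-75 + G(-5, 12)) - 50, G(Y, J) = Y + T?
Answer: -72020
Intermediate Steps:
T = 0 (T = (1/7)*0 = 0)
G(Y, J) = Y (G(Y, J) = Y + 0 = Y)
j = -130 (j = (-75 - 5) - 50 = -80 - 50 = -130)
j*(O + 301) = -130*(253 + 301) = -130*554 = -72020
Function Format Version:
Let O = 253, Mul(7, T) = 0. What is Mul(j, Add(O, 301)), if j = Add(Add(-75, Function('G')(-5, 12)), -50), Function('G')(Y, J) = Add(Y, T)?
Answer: -72020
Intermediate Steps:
T = 0 (T = Mul(Rational(1, 7), 0) = 0)
Function('G')(Y, J) = Y (Function('G')(Y, J) = Add(Y, 0) = Y)
j = -130 (j = Add(Add(-75, -5), -50) = Add(-80, -50) = -130)
Mul(j, Add(O, 301)) = Mul(-130, Add(253, 301)) = Mul(-130, 554) = -72020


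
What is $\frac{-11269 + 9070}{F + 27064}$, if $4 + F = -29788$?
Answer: $\frac{2199}{2728} \approx 0.80608$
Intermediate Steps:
$F = -29792$ ($F = -4 - 29788 = -29792$)
$\frac{-11269 + 9070}{F + 27064} = \frac{-11269 + 9070}{-29792 + 27064} = - \frac{2199}{-2728} = \left(-2199\right) \left(- \frac{1}{2728}\right) = \frac{2199}{2728}$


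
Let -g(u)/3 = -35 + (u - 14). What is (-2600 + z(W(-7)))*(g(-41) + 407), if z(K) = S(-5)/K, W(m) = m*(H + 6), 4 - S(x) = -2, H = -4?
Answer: -12323431/7 ≈ -1.7605e+6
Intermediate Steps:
S(x) = 6 (S(x) = 4 - 1*(-2) = 4 + 2 = 6)
W(m) = 2*m (W(m) = m*(-4 + 6) = m*2 = 2*m)
g(u) = 147 - 3*u (g(u) = -3*(-35 + (u - 14)) = -3*(-35 + (-14 + u)) = -3*(-49 + u) = 147 - 3*u)
z(K) = 6/K
(-2600 + z(W(-7)))*(g(-41) + 407) = (-2600 + 6/((2*(-7))))*((147 - 3*(-41)) + 407) = (-2600 + 6/(-14))*((147 + 123) + 407) = (-2600 + 6*(-1/14))*(270 + 407) = (-2600 - 3/7)*677 = -18203/7*677 = -12323431/7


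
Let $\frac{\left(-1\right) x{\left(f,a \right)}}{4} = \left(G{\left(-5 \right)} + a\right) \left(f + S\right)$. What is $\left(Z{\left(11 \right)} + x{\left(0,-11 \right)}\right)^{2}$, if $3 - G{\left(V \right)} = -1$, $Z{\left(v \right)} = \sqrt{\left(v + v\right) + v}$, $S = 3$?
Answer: $\left(84 + \sqrt{33}\right)^{2} \approx 8054.1$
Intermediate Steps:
$Z{\left(v \right)} = \sqrt{3} \sqrt{v}$ ($Z{\left(v \right)} = \sqrt{2 v + v} = \sqrt{3 v} = \sqrt{3} \sqrt{v}$)
$G{\left(V \right)} = 4$ ($G{\left(V \right)} = 3 - -1 = 3 + 1 = 4$)
$x{\left(f,a \right)} = - 4 \left(3 + f\right) \left(4 + a\right)$ ($x{\left(f,a \right)} = - 4 \left(4 + a\right) \left(f + 3\right) = - 4 \left(4 + a\right) \left(3 + f\right) = - 4 \left(3 + f\right) \left(4 + a\right)$)
$\left(Z{\left(11 \right)} + x{\left(0,-11 \right)}\right)^{2} = \left(\sqrt{3} \sqrt{11} - \left(-84 + 0\right)\right)^{2} = \left(\sqrt{33} + \left(-48 + 0 + 132 + 0\right)\right)^{2} = \left(\sqrt{33} + 84\right)^{2} = \left(84 + \sqrt{33}\right)^{2}$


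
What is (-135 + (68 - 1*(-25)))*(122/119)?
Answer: -732/17 ≈ -43.059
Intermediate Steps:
(-135 + (68 - 1*(-25)))*(122/119) = (-135 + (68 + 25))*(122*(1/119)) = (-135 + 93)*(122/119) = -42*122/119 = -732/17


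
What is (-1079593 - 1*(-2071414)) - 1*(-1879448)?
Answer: 2871269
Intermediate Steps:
(-1079593 - 1*(-2071414)) - 1*(-1879448) = (-1079593 + 2071414) + 1879448 = 991821 + 1879448 = 2871269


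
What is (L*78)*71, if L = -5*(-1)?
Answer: 27690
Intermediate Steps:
L = 5
(L*78)*71 = (5*78)*71 = 390*71 = 27690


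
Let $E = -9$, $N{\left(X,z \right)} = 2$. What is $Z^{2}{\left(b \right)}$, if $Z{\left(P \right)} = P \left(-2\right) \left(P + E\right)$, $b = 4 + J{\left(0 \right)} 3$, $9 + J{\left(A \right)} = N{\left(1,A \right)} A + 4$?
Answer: $193600$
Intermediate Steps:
$J{\left(A \right)} = -5 + 2 A$ ($J{\left(A \right)} = -9 + \left(2 A + 4\right) = -9 + \left(4 + 2 A\right) = -5 + 2 A$)
$b = -11$ ($b = 4 + \left(-5 + 2 \cdot 0\right) 3 = 4 + \left(-5 + 0\right) 3 = 4 - 15 = -11$)
$Z{\left(P \right)} = - 2 P \left(-9 + P\right)$ ($Z{\left(P \right)} = P \left(-2\right) \left(P - 9\right) = - 2 P \left(-9 + P\right)$)
$Z^{2}{\left(b \right)} = \left(2 \left(-11\right) \left(9 - -11\right)\right)^{2} = \left(2 \left(-11\right) \left(9 + 11\right)\right)^{2} = \left(2 \left(-11\right) 20\right)^{2} = \left(-440\right)^{2} = 193600$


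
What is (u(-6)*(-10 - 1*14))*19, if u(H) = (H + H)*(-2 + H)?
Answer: -43776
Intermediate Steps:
u(H) = 2*H*(-2 + H) (u(H) = (2*H)*(-2 + H) = 2*H*(-2 + H))
(u(-6)*(-10 - 1*14))*19 = ((2*(-6)*(-2 - 6))*(-10 - 1*14))*19 = ((2*(-6)*(-8))*(-10 - 14))*19 = (96*(-24))*19 = -2304*19 = -43776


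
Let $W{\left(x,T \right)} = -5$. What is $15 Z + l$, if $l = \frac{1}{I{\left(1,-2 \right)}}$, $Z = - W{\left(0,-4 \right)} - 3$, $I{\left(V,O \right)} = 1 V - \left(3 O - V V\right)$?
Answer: $\frac{241}{8} \approx 30.125$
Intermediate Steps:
$I{\left(V,O \right)} = V + V^{2} - 3 O$ ($I{\left(V,O \right)} = V - \left(- V^{2} + 3 O\right) = V + V^{2} - 3 O$)
$Z = 2$ ($Z = \left(-1\right) \left(-5\right) - 3 = 5 - 3 = 2$)
$l = \frac{1}{8}$ ($l = \frac{1}{1 + 1^{2} - -6} = \frac{1}{1 + 1 + 6} = \frac{1}{8} \approx 0.125$)
$15 Z + l = 15 \cdot 2 + \frac{1}{8} = 30 + \frac{1}{8} = \frac{241}{8}$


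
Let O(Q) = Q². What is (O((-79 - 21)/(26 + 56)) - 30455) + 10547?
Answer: -33462848/1681 ≈ -19907.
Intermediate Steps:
(O((-79 - 21)/(26 + 56)) - 30455) + 10547 = (((-79 - 21)/(26 + 56))² - 30455) + 10547 = ((-100/82)² - 30455) + 10547 = ((-100*1/82)² - 30455) + 10547 = ((-50/41)² - 30455) + 10547 = (2500/1681 - 30455) + 10547 = -51192355/1681 + 10547 = -33462848/1681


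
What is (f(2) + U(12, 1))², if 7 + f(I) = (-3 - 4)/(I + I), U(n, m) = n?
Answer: 169/16 ≈ 10.563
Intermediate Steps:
f(I) = -7 - 7/(2*I) (f(I) = -7 + (-3 - 4)/(I + I) = -7 - 7*1/(2*I) = -7 - 7/(2*I))
(f(2) + U(12, 1))² = ((-7 - 7/2/2) + 12)² = ((-7 - 7/2*½) + 12)² = ((-7 - 7/4) + 12)² = (-35/4 + 12)² = (13/4)² = 169/16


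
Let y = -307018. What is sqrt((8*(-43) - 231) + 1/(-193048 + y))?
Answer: I*sqrt(143787953004766)/500066 ≈ 23.979*I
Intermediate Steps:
sqrt((8*(-43) - 231) + 1/(-193048 + y)) = sqrt((8*(-43) - 231) + 1/(-193048 - 307018)) = sqrt((-344 - 231) + 1/(-500066)) = sqrt(-575 - 1/500066) = sqrt(-287537951/500066) = I*sqrt(143787953004766)/500066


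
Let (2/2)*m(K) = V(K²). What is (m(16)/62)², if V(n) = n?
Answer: 16384/961 ≈ 17.049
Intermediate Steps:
m(K) = K²
(m(16)/62)² = (16²/62)² = (256*(1/62))² = (128/31)² = 16384/961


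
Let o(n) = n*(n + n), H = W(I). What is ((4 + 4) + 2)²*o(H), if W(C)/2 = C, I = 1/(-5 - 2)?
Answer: 800/49 ≈ 16.327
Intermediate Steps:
I = -⅐ (I = 1/(-7) = -⅐ ≈ -0.14286)
W(C) = 2*C
H = -2/7 (H = 2*(-⅐) = -2/7 ≈ -0.28571)
o(n) = 2*n² (o(n) = n*(2*n) = 2*n²)
((4 + 4) + 2)²*o(H) = ((4 + 4) + 2)²*(2*(-2/7)²) = (8 + 2)²*(2*(4/49)) = 10²*(8/49) = 100*(8/49) = 800/49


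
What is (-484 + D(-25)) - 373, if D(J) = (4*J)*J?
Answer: 1643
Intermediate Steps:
D(J) = 4*J²
(-484 + D(-25)) - 373 = (-484 + 4*(-25)²) - 373 = (-484 + 4*625) - 373 = (-484 + 2500) - 373 = 2016 - 373 = 1643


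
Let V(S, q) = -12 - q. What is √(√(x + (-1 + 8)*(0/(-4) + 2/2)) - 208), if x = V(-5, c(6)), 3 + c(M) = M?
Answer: √(-208 + 2*I*√2) ≈ 0.09806 + 14.423*I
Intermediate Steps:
c(M) = -3 + M
x = -15 (x = -12 - (-3 + 6) = -12 - 1*3 = -12 - 3 = -15)
√(√(x + (-1 + 8)*(0/(-4) + 2/2)) - 208) = √(√(-15 + (-1 + 8)*(0/(-4) + 2/2)) - 208) = √(√(-15 + 7*(0*(-¼) + 2*(½))) - 208) = √(√(-15 + 7*(0 + 1)) - 208) = √(√(-15 + 7*1) - 208) = √(√(-15 + 7) - 208) = √(√(-8) - 208) = √(2*I*√2 - 208) = √(-208 + 2*I*√2)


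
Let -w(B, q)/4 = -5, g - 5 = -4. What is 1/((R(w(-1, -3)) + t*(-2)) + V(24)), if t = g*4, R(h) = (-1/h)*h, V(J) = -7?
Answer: -1/16 ≈ -0.062500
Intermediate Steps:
g = 1 (g = 5 - 4 = 1)
w(B, q) = 20 (w(B, q) = -4*(-5) = 20)
R(h) = -1
t = 4 (t = 1*4 = 4)
1/((R(w(-1, -3)) + t*(-2)) + V(24)) = 1/((-1 + 4*(-2)) - 7) = 1/((-1 - 8) - 7) = 1/(-9 - 7) = 1/(-16) = -1/16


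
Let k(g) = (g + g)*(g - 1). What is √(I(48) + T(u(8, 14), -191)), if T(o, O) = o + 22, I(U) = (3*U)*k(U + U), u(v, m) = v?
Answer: √2626590 ≈ 1620.7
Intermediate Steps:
k(g) = 2*g*(-1 + g) (k(g) = (2*g)*(-1 + g) = 2*g*(-1 + g))
I(U) = 12*U²*(-1 + 2*U) (I(U) = (3*U)*(2*(U + U)*(-1 + (U + U))) = (3*U)*(2*(2*U)*(-1 + 2*U)) = (3*U)*(4*U*(-1 + 2*U)) = 12*U²*(-1 + 2*U))
T(o, O) = 22 + o
√(I(48) + T(u(8, 14), -191)) = √(48²*(-12 + 24*48) + (22 + 8)) = √(2304*(-12 + 1152) + 30) = √(2304*1140 + 30) = √(2626560 + 30) = √2626590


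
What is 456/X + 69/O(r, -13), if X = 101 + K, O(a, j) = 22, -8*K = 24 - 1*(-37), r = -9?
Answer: 43933/5478 ≈ 8.0199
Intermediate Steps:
K = -61/8 (K = -(24 - 1*(-37))/8 = -(24 + 37)/8 = -⅛*61 = -61/8 ≈ -7.6250)
X = 747/8 (X = 101 - 61/8 = 747/8 ≈ 93.375)
456/X + 69/O(r, -13) = 456/(747/8) + 69/22 = 456*(8/747) + 69*(1/22) = 1216/249 + 69/22 = 43933/5478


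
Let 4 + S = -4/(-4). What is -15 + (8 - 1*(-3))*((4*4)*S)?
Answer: -543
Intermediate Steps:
S = -3 (S = -4 - 4/(-4) = -4 - 4*(-1/4) = -4 + 1 = -3)
-15 + (8 - 1*(-3))*((4*4)*S) = -15 + (8 - 1*(-3))*((4*4)*(-3)) = -15 + (8 + 3)*(16*(-3)) = -15 + 11*(-48) = -15 - 528 = -543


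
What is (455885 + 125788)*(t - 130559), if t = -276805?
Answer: -236952639972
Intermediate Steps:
(455885 + 125788)*(t - 130559) = (455885 + 125788)*(-276805 - 130559) = 581673*(-407364) = -236952639972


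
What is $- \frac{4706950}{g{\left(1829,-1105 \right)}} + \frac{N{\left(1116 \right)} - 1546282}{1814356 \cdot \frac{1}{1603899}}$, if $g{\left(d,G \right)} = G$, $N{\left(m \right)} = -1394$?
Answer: $- \frac{136720954228291}{100243169} \approx -1.3639 \cdot 10^{6}$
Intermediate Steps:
$- \frac{4706950}{g{\left(1829,-1105 \right)}} + \frac{N{\left(1116 \right)} - 1546282}{1814356 \cdot \frac{1}{1603899}} = - \frac{4706950}{-1105} + \frac{-1394 - 1546282}{1814356 \cdot \frac{1}{1603899}} = \left(-4706950\right) \left(- \frac{1}{1105}\right) - \frac{1547676}{1814356 \cdot \frac{1}{1603899}} = \frac{941390}{221} - \frac{1547676}{\frac{1814356}{1603899}} = \frac{941390}{221} - \frac{620578997181}{453589} = - \frac{136720954228291}{100243169}$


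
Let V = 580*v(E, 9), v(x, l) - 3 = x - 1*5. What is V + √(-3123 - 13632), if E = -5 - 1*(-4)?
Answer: -1740 + I*√16755 ≈ -1740.0 + 129.44*I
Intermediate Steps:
E = -1 (E = -5 + 4 = -1)
v(x, l) = -2 + x (v(x, l) = 3 + (x - 1*5) = 3 + (x - 5) = 3 + (-5 + x) = -2 + x)
V = -1740 (V = 580*(-2 - 1) = 580*(-3) = -1740)
V + √(-3123 - 13632) = -1740 + √(-3123 - 13632) = -1740 + √(-16755) = -1740 + I*√16755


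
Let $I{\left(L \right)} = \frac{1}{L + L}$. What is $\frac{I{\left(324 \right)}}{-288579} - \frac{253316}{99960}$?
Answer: $- \frac{281963615599}{111264519240} \approx -2.5342$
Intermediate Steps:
$I{\left(L \right)} = \frac{1}{2 L}$
$\frac{I{\left(324 \right)}}{-288579} - \frac{253316}{99960} = \frac{\frac{1}{2} \cdot \frac{1}{324}}{-288579} - \frac{253316}{99960} = \frac{1}{2} \cdot \frac{1}{324} \left(- \frac{1}{288579}\right) - \frac{9047}{3570} = \frac{1}{648} \left(- \frac{1}{288579}\right) - \frac{9047}{3570} = - \frac{1}{186999192} - \frac{9047}{3570} = - \frac{281963615599}{111264519240}$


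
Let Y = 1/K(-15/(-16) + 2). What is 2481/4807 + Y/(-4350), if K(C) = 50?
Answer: 539612693/1045522500 ≈ 0.51612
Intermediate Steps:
Y = 1/50 ≈ 0.020000
2481/4807 + Y/(-4350) = 2481/4807 + (1/50)/(-4350) = 2481*(1/4807) + (1/50)*(-1/4350) = 2481/4807 - 1/217500 = 539612693/1045522500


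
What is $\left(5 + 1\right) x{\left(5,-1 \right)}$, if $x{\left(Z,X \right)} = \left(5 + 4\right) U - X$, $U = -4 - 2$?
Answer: $-318$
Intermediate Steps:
$U = -6$ ($U = -4 - 2 = -6$)
$x{\left(Z,X \right)} = -54 - X$ ($x{\left(Z,X \right)} = \left(5 + 4\right) \left(-6\right) - X = 9 \left(-6\right) - X = -54 - X$)
$\left(5 + 1\right) x{\left(5,-1 \right)} = \left(5 + 1\right) \left(-54 - -1\right) = 6 \left(-54 + 1\right) = 6 \left(-53\right) = -318$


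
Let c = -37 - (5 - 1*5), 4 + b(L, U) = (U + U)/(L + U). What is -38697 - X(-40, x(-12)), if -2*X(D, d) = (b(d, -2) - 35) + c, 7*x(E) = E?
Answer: -503548/13 ≈ -38734.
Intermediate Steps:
x(E) = E/7
b(L, U) = -4 + 2*U/(L + U) (b(L, U) = -4 + (U + U)/(L + U) = -4 + (2*U)/(L + U) = -4 + 2*U/(L + U))
c = -37 (c = -37 - (5 - 5) = -37 - 1*0 = -37 + 0 = -37)
X(D, d) = 36 - (2 - 2*d)/(-2 + d) (X(D, d) = -((2*(-1*(-2) - 2*d)/(d - 2) - 35) - 37)/2 = -((2*(2 - 2*d)/(-2 + d) - 35) - 37)/2 = -((-35 + 2*(2 - 2*d)/(-2 + d)) - 37)/2 = -(-72 + 2*(2 - 2*d)/(-2 + d))/2 = 36 - (2 - 2*d)/(-2 + d))
-38697 - X(-40, x(-12)) = -38697 - 2*(-37 + 19*((1/7)*(-12)))/(-2 + (1/7)*(-12)) = -38697 - 2*(-37 + 19*(-12/7))/(-2 - 12/7) = -38697 - 2*(-37 - 228/7)/(-26/7) = -38697 - 2*(-7)*(-487)/(26*7) = -38697 - 1*487/13 = -38697 - 487/13 = -503548/13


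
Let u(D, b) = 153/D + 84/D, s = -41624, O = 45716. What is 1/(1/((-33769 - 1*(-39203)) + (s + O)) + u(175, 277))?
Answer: 1667050/2257837 ≈ 0.73834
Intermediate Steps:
u(D, b) = 237/D
1/(1/((-33769 - 1*(-39203)) + (s + O)) + u(175, 277)) = 1/(1/((-33769 - 1*(-39203)) + (-41624 + 45716)) + 237/175) = 1/(1/((-33769 + 39203) + 4092) + 237*(1/175)) = 1/(1/(5434 + 4092) + 237/175) = 1/(1/9526 + 237/175) = 1/(2257837/1667050) = 1667050/2257837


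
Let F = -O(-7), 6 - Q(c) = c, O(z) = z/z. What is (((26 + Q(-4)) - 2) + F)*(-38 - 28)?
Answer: -2178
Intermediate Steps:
O(z) = 1
Q(c) = 6 - c
F = -1 (F = -1*1 = -1)
(((26 + Q(-4)) - 2) + F)*(-38 - 28) = (((26 + (6 - 1*(-4))) - 2) - 1)*(-38 - 28) = (((26 + (6 + 4)) - 2) - 1)*(-66) = (((26 + 10) - 2) - 1)*(-66) = ((36 - 2) - 1)*(-66) = (34 - 1)*(-66) = 33*(-66) = -2178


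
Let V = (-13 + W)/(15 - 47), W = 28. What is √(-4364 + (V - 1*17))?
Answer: I*√280414/8 ≈ 66.193*I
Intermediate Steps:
V = -15/32 (V = (-13 + 28)/(15 - 47) = 15/(-32) = 15*(-1/32) = -15/32 ≈ -0.46875)
√(-4364 + (V - 1*17)) = √(-4364 + (-15/32 - 1*17)) = √(-4364 + (-15/32 - 17)) = √(-4364 - 559/32) = √(-140207/32) = I*√280414/8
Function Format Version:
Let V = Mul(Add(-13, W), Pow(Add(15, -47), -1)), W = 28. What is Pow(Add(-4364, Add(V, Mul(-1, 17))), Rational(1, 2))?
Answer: Mul(Rational(1, 8), I, Pow(280414, Rational(1, 2))) ≈ Mul(66.193, I)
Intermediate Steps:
V = Rational(-15, 32) (V = Mul(Add(-13, 28), Pow(Add(15, -47), -1)) = Mul(15, Pow(-32, -1)) = Mul(15, Rational(-1, 32)) = Rational(-15, 32) ≈ -0.46875)
Pow(Add(-4364, Add(V, Mul(-1, 17))), Rational(1, 2)) = Pow(Add(-4364, Add(Rational(-15, 32), Mul(-1, 17))), Rational(1, 2)) = Pow(Add(-4364, Add(Rational(-15, 32), -17)), Rational(1, 2)) = Pow(Add(-4364, Rational(-559, 32)), Rational(1, 2)) = Pow(Rational(-140207, 32), Rational(1, 2)) = Mul(Rational(1, 8), I, Pow(280414, Rational(1, 2)))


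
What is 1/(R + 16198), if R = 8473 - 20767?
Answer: 1/3904 ≈ 0.00025615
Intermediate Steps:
R = -12294
1/(R + 16198) = 1/(-12294 + 16198) = 1/3904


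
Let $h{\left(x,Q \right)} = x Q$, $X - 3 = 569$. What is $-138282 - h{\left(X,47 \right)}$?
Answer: $-165166$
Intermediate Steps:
$X = 572$ ($X = 3 + 569 = 572$)
$h{\left(x,Q \right)} = Q x$
$-138282 - h{\left(X,47 \right)} = -138282 - 47 \cdot 572 = -138282 - 26884 = -165166$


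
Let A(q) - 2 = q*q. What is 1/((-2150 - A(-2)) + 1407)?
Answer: -1/749 ≈ -0.0013351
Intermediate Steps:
A(q) = 2 + q² (A(q) = 2 + q*q = 2 + q²)
1/((-2150 - A(-2)) + 1407) = 1/((-2150 - (2 + (-2)²)) + 1407) = 1/((-2150 - (2 + 4)) + 1407) = 1/((-2150 - 1*6) + 1407) = 1/((-2150 - 6) + 1407) = 1/(-2156 + 1407) = 1/(-749) = -1/749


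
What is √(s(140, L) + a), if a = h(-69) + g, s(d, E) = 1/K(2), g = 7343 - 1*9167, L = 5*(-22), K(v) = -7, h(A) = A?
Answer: 2*I*√23191/7 ≈ 43.51*I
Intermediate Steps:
L = -110
g = -1824 (g = 7343 - 9167 = -1824)
s(d, E) = -⅐ (s(d, E) = 1/(-7) = -⅐)
a = -1893 (a = -69 - 1824 = -1893)
√(s(140, L) + a) = √(-⅐ - 1893) = √(-13252/7) = 2*I*√23191/7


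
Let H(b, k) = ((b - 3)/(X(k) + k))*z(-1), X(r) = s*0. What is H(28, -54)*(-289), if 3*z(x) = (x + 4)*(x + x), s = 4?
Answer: -7225/27 ≈ -267.59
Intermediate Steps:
z(x) = 2*x*(4 + x)/3 (z(x) = ((x + 4)*(x + x))/3 = ((4 + x)*(2*x))/3 = (2*x*(4 + x))/3 = 2*x*(4 + x)/3)
X(r) = 0 (X(r) = 4*0 = 0)
H(b, k) = -2*(-3 + b)/k (H(b, k) = ((b - 3)/(0 + k))*((⅔)*(-1)*(4 - 1)) = ((-3 + b)/k)*((⅔)*(-1)*3) = ((-3 + b)/k)*(-2) = -2*(-3 + b)/k)
H(28, -54)*(-289) = (2*(3 - 1*28)/(-54))*(-289) = (2*(-1/54)*(3 - 28))*(-289) = (2*(-1/54)*(-25))*(-289) = (25/27)*(-289) = -7225/27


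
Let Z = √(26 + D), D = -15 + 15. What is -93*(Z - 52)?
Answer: 4836 - 93*√26 ≈ 4361.8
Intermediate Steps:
D = 0
Z = √26 (Z = √(26 + 0) = √26 ≈ 5.0990)
-93*(Z - 52) = -93*(√26 - 52) = -93*(-52 + √26) = 4836 - 93*√26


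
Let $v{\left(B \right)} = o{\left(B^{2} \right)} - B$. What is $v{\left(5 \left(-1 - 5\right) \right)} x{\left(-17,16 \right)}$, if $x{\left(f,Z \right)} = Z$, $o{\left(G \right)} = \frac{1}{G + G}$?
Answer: $\frac{108002}{225} \approx 480.01$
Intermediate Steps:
$o{\left(G \right)} = \frac{1}{2 G}$
$v{\left(B \right)} = \frac{1}{2 B^{2}} - B$
$v{\left(5 \left(-1 - 5\right) \right)} x{\left(-17,16 \right)} = \left(\frac{1}{2 \cdot 25 \left(-1 - 5\right)^{2}} - 5 \left(-1 - 5\right)\right) 16 = \left(\frac{1}{2 \cdot 900} - 5 \left(-6\right)\right) 16 = \left(\frac{1}{2 \cdot 900} - -30\right) 16 = \left(\frac{1}{2} \cdot \frac{1}{900} + 30\right) 16 = \left(\frac{1}{1800} + 30\right) 16 = \frac{54001}{1800} \cdot 16 = \frac{108002}{225}$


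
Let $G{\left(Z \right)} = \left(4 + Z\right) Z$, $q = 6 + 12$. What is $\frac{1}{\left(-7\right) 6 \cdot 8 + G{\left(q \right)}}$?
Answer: $\frac{1}{60} \approx 0.016667$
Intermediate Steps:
$q = 18$
$G{\left(Z \right)} = Z \left(4 + Z\right)$
$\frac{1}{\left(-7\right) 6 \cdot 8 + G{\left(q \right)}} = \frac{1}{\left(-7\right) 6 \cdot 8 + 18 \left(4 + 18\right)} = \frac{1}{\left(-42\right) 8 + 18 \cdot 22} = \frac{1}{-336 + 396} = \frac{1}{60}$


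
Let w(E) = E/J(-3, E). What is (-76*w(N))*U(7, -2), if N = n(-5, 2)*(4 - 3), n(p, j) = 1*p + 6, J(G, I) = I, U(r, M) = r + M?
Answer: -380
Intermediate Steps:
U(r, M) = M + r
n(p, j) = 6 + p (n(p, j) = p + 6 = 6 + p)
N = 1 (N = (6 - 5)*(4 - 3) = 1*1 = 1)
w(E) = 1 (w(E) = E/E = 1)
(-76*w(N))*U(7, -2) = (-76*1)*(-2 + 7) = -76*5 = -380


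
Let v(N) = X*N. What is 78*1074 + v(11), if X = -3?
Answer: 83739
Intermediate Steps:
v(N) = -3*N
78*1074 + v(11) = 78*1074 - 3*11 = 83772 - 33 = 83739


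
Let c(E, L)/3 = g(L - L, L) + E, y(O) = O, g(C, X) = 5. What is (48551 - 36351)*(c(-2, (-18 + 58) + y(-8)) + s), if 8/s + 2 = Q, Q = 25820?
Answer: 1417457000/12909 ≈ 1.0980e+5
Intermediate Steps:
s = 4/12909 (s = 8/(-2 + 25820) = 8/25818 = 8*(1/25818) = 4/12909 ≈ 0.00030986)
c(E, L) = 15 + 3*E (c(E, L) = 3*(5 + E) = 15 + 3*E)
(48551 - 36351)*(c(-2, (-18 + 58) + y(-8)) + s) = (48551 - 36351)*((15 + 3*(-2)) + 4/12909) = 12200*((15 - 6) + 4/12909) = 12200*(9 + 4/12909) = 12200*(116185/12909) = 1417457000/12909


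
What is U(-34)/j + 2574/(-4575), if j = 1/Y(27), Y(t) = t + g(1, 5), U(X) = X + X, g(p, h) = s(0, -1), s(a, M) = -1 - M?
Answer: -2800758/1525 ≈ -1836.6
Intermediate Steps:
g(p, h) = 0 (g(p, h) = -1 - 1*(-1) = -1 + 1 = 0)
U(X) = 2*X
Y(t) = t (Y(t) = t + 0 = t)
j = 1/27 ≈ 0.037037
U(-34)/j + 2574/(-4575) = (2*(-34))/(1/27) + 2574/(-4575) = -68*27 + 2574*(-1/4575) = -1836 - 858/1525 = -2800758/1525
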